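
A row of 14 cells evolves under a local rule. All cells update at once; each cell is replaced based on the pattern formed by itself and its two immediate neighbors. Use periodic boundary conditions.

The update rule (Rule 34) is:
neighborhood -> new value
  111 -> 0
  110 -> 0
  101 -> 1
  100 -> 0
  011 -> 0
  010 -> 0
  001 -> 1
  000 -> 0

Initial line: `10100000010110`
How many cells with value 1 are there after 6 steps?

01000000101001
10000001010010
00000010100101
00000101001010
00001010010100
00010100101000
count of 1: 4

4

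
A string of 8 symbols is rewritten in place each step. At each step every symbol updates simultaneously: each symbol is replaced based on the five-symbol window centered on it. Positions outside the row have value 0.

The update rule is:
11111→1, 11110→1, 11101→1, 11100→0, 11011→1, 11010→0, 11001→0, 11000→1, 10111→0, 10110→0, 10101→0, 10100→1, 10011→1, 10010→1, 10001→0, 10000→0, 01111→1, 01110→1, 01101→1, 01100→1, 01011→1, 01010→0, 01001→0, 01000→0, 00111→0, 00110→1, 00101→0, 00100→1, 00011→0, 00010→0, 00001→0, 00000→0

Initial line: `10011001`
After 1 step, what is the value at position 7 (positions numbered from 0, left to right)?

1

step 1: 10111011
position 7 holds 1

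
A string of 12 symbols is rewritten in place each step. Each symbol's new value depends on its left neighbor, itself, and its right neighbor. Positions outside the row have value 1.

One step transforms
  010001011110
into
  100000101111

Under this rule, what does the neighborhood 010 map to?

0

At position 1 the neighborhood is 010; the next row has 0 there.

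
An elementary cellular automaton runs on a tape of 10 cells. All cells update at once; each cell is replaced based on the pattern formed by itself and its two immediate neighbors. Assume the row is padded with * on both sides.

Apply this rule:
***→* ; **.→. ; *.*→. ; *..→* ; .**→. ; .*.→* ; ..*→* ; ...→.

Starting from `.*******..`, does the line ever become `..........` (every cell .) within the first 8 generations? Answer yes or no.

generation 1: ..*****.**
generation 2: **.***...*
generation 3: *...*.*.*.
generation 4: .*.**.*.*.
generation 5: .*....*.*.
generation 6: .**..**.*.
generation 7: ...**...*.
generation 8: *.*..*.**.
generation 8 is *.*..*.**., still not uniform .

no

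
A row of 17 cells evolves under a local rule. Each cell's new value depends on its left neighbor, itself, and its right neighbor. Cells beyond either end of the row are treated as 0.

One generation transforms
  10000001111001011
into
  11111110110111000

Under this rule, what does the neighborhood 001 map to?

1

At position 6 the neighborhood is 001; the next row has 1 there.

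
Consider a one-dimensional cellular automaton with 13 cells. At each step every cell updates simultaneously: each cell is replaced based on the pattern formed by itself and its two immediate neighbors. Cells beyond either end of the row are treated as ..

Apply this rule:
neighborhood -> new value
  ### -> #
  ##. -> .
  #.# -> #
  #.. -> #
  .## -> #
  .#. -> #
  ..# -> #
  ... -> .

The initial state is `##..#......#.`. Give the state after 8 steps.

step 1: #.####....###
step 2: #####.#..###.
step 3: ####.######.#
step 4: ###.######.##
step 5: ##.######.##.
step 6: #.######.##.#
step 7: #######.##.##
step 8: ######.##.##.

######.##.##.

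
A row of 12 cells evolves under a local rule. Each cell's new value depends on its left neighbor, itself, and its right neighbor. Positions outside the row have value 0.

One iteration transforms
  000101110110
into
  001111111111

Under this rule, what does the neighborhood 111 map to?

At position 6 the neighborhood is 111; the next row has 1 there.

1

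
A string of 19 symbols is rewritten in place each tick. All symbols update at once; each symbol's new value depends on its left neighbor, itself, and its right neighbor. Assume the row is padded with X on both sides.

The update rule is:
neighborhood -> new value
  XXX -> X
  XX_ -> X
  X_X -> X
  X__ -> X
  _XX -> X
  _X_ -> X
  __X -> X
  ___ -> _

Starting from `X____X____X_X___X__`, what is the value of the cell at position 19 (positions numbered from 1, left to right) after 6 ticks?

XX__XXX__XXXXX_XXXX
XXXXXXXXXXXXXXXXXXX
XXXXXXXXXXXXXXXXXXX  (fixed point — unchanged through tick 6)
position 19 holds X

X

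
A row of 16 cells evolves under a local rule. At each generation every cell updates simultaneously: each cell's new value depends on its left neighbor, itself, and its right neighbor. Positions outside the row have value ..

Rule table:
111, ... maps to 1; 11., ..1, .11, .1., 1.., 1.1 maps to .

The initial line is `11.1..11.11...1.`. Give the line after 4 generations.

............1...
11111111111...11
.111111111..1...
..1111111.....11

..1111111.....11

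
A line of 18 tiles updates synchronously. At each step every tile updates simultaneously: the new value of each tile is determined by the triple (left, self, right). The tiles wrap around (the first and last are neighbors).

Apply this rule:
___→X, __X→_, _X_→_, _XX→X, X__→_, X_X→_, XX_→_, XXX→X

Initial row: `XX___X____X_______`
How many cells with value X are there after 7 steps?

10

step 1: X__X___XX___XXXXX_
step 2: _____X_X__X_XXXX__
step 3: XXXX________XXX__X
step 4: XXX__XXXXXX_XX___X
step 5: XX___XXXXX__X__X_X
step 6: X__X_XXXX________X
step 7: _____XXX__XXXXXX_X
count of X: 10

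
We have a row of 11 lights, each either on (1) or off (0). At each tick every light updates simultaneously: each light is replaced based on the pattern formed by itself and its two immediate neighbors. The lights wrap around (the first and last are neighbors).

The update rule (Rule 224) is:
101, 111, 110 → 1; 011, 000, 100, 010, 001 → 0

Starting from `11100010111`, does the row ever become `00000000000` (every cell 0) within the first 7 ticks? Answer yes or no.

yes

11100001011
11100000101
11100000010
01100000001
10100000000
01000000000
00000000000
all cells are 0 at tick 7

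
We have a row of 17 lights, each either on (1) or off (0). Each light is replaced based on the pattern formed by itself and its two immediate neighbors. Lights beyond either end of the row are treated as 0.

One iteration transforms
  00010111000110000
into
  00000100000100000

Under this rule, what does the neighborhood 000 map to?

At position 0 the neighborhood is 000; the next row has 0 there.

0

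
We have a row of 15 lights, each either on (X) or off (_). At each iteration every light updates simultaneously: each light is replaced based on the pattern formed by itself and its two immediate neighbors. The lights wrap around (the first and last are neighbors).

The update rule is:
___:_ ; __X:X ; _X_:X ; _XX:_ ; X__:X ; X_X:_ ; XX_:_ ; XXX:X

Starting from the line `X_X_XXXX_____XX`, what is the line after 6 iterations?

X_X_X_X_XXX_X__

__X__XX_X___X_X
XXXXX___XX_XX_X
XXXX_X_X_______
_XX__X_XX_____X
___XXX___X___XX
X_X_X_X_XXX_X__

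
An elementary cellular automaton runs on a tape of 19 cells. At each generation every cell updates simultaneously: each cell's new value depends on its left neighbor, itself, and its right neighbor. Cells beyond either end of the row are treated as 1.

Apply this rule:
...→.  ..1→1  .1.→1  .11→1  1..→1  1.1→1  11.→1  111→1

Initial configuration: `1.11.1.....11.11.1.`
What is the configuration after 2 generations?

1111111...111111111
11111111.1111111111

11111111.1111111111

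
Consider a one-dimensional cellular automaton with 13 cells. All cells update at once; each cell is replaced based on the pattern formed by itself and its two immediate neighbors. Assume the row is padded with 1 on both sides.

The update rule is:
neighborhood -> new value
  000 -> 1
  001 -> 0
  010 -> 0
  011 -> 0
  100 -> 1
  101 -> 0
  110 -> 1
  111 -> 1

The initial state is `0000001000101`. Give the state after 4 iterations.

1111100110000
1111110011110
1111111001110
1111111100110

1111111100110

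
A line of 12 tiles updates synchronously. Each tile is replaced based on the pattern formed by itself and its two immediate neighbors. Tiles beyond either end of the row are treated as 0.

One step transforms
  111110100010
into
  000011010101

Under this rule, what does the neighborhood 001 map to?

1

At position 9 the neighborhood is 001; the next row has 1 there.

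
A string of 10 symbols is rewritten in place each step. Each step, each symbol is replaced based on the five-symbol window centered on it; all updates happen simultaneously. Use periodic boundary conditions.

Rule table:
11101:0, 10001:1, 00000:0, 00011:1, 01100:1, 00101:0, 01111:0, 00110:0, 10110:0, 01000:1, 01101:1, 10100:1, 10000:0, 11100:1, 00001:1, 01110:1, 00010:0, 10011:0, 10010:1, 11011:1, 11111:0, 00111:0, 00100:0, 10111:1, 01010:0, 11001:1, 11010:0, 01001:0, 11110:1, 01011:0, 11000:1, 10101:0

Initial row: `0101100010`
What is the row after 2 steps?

0111011110

1000111000
0111011110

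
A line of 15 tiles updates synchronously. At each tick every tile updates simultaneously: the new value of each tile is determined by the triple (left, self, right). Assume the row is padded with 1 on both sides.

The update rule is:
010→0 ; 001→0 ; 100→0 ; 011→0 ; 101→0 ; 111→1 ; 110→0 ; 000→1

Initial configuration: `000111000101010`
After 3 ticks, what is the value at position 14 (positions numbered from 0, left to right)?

0

010010010000000
000000000111110
011111110011100
position 14 holds 0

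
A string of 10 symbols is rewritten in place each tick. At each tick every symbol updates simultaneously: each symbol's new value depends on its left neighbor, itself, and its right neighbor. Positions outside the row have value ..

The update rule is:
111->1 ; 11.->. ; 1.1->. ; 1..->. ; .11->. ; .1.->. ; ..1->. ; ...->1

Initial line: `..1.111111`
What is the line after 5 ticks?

1..1111..1

1....1111.
..11..11..
1........1
..111111..
1..1111..1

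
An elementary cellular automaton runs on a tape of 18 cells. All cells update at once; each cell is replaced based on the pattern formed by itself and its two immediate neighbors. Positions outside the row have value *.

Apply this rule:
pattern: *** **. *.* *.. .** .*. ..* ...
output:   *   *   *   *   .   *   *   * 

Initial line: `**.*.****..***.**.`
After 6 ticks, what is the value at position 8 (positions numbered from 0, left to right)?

*

*****.*****.***.**
******.*****.***.*
*******.*****.***.
********.*****.***
*********.*****.**
**********.*****.*
position 8 holds *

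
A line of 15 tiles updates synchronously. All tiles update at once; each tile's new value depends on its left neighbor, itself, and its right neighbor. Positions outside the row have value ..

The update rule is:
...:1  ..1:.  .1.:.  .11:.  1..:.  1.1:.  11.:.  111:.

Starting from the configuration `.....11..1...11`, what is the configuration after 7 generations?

generation 1: 1111.......1...
generation 2: .....11111...11
generation 3: 1111.......1...  (repeats generation 1; period 2)
generation 7: 1111.......1...

1111.......1...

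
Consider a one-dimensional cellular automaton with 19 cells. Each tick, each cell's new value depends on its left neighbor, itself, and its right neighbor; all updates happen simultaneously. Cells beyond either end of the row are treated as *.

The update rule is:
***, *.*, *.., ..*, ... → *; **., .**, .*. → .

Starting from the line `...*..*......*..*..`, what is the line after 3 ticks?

tick 1: ***.**.******.**.**
tick 2: **.*..*.****.*..*.*
tick 3: *.*.**.*.**.*.**.*.

*.*.**.*.**.*.**.*.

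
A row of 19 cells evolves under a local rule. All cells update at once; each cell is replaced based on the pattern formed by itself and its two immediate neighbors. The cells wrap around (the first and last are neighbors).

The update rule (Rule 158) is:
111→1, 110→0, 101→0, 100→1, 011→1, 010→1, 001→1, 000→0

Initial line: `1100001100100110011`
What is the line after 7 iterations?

iteration 1: 1010011011111101111
iteration 2: 0011110011111001111
iteration 3: 1111101111110111110
iteration 4: 1111001111100111100
iteration 5: 1110111111011111011
iteration 6: 1100111110011110011
iteration 7: 1011111101111101111

1011111101111101111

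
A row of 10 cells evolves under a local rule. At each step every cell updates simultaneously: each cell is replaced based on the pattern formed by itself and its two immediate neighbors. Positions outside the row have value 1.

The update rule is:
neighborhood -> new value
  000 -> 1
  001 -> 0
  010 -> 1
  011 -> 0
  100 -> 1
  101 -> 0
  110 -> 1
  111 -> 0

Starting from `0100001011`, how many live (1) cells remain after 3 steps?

5

step 1: 0111101000
step 2: 0000101110
step 3: 1110100010
count of 1: 5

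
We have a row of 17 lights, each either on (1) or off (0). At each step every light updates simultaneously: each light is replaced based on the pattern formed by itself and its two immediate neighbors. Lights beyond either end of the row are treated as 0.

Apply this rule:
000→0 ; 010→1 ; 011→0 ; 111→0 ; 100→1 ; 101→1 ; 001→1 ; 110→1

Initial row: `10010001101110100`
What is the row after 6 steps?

11110001110110011

step 1: 11111010110011110
step 2: 00001111011100011
step 3: 00010001100110101
step 4: 00111010111011111
step 5: 01001111001100001
step 6: 11110001110110011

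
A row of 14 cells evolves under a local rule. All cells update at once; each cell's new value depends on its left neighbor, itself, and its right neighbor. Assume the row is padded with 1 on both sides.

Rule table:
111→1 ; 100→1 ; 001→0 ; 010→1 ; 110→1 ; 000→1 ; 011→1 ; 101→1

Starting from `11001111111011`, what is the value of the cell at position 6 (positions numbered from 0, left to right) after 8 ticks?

11101111111111
11111111111111
11111111111111  (fixed point — unchanged through tick 8)
position 6 holds 1

1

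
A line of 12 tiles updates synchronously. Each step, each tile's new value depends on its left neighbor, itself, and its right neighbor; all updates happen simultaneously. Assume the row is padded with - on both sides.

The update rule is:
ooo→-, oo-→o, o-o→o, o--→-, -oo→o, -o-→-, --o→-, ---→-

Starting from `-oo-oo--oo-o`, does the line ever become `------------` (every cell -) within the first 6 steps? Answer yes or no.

yes

-ooooo--ooo-
-o---o--o-o-
---------o--
------------
all cells are - at step 4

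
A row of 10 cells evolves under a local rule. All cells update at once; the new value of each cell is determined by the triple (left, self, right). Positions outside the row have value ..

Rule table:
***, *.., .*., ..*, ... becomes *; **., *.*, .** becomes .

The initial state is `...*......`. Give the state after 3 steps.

*.******.*

**********
.********.
*.******.*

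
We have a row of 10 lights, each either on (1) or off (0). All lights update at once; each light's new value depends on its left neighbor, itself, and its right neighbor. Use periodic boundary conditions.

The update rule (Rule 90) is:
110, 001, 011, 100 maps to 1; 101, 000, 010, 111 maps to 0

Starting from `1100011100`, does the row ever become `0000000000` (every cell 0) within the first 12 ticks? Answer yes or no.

no

tick 1: 1110110111
tick 2: 0010110100
tick 3: 0100110010
tick 4: 1011111101
tick 5: 1010000101
tick 6: 1001001001
tick 7: 1110110111  (repeats tick 1; period 6)
tick 12: 1001001001
tick 12 is 1001001001, still not uniform 0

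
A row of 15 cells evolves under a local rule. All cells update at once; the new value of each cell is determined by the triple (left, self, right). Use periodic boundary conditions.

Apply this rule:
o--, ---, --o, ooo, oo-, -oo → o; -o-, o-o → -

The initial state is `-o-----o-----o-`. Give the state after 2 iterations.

o-ooooo-ooooo-o

o-ooooo-ooooo-o
o-ooooo-ooooo-o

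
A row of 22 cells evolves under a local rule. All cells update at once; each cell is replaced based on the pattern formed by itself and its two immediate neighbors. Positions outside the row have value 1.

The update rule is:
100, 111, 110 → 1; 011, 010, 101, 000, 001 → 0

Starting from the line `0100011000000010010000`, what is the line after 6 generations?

generation 1: 0010001100000001001000
generation 2: 1001000110000000100100
generation 3: 1100100011000000010010
generation 4: 1110010001100000001000
generation 5: 1111001000110000000100
generation 6: 1111100100011000000010

1111100100011000000010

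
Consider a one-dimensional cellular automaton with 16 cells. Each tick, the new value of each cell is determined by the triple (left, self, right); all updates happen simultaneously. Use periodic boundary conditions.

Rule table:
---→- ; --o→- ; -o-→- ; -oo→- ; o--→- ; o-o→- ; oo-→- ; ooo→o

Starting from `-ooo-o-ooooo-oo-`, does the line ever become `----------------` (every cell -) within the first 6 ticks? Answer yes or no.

yes

tick 1: --o-----ooo-----
tick 2: ---------o------
tick 3: ----------------
all cells are - at tick 3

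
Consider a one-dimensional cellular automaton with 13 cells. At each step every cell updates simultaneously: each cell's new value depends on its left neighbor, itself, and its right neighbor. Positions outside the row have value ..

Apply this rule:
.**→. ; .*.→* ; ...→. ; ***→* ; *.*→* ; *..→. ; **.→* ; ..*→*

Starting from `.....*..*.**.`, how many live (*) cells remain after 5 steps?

9

....**.***.*.
...*.**.****.
..***.**.***.
.*.***.**.**.
***.***.**.*.
count of *: 9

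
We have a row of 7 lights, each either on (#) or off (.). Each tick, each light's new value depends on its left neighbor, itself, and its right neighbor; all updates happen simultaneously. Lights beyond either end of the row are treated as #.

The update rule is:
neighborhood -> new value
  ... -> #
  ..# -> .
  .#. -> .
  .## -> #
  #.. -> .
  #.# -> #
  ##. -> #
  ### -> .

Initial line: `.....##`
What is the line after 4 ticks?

##.....

.###.#.
##.##.#
.######
##.....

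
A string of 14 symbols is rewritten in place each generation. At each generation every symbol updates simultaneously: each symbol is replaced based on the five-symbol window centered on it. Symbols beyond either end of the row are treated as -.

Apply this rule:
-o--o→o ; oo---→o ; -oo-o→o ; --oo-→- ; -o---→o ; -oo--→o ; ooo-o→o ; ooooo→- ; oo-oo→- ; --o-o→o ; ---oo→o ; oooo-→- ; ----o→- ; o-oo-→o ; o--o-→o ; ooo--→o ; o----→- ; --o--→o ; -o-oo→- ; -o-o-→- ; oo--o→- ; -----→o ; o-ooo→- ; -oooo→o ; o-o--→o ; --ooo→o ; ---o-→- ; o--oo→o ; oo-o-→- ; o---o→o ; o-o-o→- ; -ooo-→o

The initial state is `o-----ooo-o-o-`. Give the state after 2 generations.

generation 1: oo-o-oooo---oo
generation 2: -o----o-oooo-o

-o----o-oooo-o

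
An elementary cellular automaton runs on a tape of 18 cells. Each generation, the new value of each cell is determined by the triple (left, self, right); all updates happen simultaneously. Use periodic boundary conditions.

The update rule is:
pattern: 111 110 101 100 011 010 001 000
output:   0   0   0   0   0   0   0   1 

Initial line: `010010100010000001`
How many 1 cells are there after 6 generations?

000000001000111100
111111100010000001
000000001000111100  (repeats generation 1; period 2)
generation 6: 111111100010000001
count of 1: 9

9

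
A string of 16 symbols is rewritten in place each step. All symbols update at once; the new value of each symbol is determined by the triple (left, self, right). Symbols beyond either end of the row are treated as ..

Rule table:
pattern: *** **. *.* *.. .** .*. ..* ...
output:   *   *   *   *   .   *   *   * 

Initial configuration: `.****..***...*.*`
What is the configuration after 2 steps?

*.*****.********
**.*****.*******

**.*****.*******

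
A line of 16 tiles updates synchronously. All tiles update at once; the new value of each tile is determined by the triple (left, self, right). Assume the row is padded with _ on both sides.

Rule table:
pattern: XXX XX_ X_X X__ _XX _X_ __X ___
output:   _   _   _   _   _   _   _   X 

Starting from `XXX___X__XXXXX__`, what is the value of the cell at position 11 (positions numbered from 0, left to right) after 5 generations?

_

____X__________X
XXX___XXXXXXXX__
____X__________X  (repeats generation 1; period 2)
generation 5: ____X__________X
position 11 holds _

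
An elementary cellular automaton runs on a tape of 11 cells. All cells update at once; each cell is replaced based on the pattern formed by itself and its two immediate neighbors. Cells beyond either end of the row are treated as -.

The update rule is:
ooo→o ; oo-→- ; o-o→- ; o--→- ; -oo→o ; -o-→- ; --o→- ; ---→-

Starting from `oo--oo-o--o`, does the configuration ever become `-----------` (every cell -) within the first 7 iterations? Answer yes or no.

yes

o---o------
-----------
all cells are - at iteration 2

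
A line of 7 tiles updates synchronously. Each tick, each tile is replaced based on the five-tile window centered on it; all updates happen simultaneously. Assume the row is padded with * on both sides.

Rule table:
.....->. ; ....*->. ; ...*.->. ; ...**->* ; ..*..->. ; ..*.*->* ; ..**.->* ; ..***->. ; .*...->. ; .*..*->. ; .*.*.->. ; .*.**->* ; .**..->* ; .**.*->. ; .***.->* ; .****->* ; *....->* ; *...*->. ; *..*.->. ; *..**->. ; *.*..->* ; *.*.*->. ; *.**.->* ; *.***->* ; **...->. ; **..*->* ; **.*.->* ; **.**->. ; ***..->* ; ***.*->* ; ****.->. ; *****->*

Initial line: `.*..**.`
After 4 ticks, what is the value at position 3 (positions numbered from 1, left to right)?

.

tick 1: **..*..
tick 2: .**....
tick 3: .**.*.*
tick 4: .*.*.**
position 3 holds .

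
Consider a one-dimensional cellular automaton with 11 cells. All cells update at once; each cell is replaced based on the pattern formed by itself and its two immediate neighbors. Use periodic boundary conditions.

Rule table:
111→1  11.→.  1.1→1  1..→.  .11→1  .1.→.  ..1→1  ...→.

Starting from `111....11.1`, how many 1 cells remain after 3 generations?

6

11....11.11
1....11.111
....11.1111
count of 1: 6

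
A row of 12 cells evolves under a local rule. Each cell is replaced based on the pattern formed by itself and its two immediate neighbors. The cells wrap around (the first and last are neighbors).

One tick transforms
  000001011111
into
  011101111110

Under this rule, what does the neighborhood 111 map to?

1

At position 8 the neighborhood is 111; the next row has 1 there.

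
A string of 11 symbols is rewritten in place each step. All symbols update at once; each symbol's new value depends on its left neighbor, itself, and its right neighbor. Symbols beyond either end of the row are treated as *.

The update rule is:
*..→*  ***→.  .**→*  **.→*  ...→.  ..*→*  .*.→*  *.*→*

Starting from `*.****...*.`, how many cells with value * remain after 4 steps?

4

***..**.***
..*******..
***.....***
..**...**..
count of *: 4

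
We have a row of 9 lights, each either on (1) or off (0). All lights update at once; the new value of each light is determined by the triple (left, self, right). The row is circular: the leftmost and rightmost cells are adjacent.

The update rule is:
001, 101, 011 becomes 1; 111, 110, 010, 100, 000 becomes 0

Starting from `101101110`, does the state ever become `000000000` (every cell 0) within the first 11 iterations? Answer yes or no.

011011001
110110010
101100101
011001011
110010110
100101101
001011011
010110110
101101100
011011001  (repeats iteration 1; period 9)
iteration 11: 110110010
iteration 11 is 110110010, still not uniform 0

no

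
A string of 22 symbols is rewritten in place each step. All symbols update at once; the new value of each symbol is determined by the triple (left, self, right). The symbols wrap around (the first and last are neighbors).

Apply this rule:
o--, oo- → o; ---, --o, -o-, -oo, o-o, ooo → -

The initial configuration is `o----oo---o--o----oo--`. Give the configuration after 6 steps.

step 1: -o----oo---o--o----oo-
step 2: --o----oo---o--o----oo
step 3: o--o----oo---o--o----o
step 4: oo--o----oo---o--o----
step 5: -oo--o----oo---o--o---
step 6: --oo--o----oo---o--o--

--oo--o----oo---o--o--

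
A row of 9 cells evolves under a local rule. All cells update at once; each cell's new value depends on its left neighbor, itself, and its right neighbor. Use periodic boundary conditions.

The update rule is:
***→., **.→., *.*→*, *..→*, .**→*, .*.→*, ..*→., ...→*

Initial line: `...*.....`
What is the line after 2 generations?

**.******
..**.....

..**.....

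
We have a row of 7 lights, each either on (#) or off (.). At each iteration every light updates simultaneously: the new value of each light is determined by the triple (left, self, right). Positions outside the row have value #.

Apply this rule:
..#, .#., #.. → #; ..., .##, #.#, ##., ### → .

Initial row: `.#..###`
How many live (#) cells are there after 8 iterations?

4

.###...
....#.#
#..##..
.##..##
...##..
#.#..##
..###..
##...##
count of #: 4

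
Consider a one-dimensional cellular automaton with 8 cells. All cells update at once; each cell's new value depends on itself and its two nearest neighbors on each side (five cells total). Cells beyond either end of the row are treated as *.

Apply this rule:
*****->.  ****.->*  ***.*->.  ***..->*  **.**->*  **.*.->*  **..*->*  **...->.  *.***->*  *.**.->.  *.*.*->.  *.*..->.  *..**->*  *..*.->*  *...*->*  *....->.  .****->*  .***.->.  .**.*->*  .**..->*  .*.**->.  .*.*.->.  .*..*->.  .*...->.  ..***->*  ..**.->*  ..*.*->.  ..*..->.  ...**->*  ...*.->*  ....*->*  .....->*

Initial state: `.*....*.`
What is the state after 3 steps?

.***....

*...**..
*.******
.***....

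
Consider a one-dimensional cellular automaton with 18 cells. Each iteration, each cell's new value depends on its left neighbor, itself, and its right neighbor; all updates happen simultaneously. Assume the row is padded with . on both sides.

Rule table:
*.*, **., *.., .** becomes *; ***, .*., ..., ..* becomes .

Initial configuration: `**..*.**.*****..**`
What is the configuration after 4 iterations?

iteration 1: ***..*****...**.**
iteration 2: *.**.*...**..*****
iteration 3: .****.*..***.*...*
iteration 4: .*..**.*.*.**.*...

.*..**.*.*.**.*...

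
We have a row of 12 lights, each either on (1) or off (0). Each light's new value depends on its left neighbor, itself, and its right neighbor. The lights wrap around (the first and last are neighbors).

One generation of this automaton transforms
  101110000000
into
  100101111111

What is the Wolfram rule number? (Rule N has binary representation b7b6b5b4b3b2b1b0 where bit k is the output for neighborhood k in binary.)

151

position 3: 111 → 1  (bit 7 = 1)
position 4: 110 → 0  (bit 6 = 0)
position 1: 101 → 0  (bit 5 = 0)
position 5: 100 → 1  (bit 4 = 1)
position 2: 011 → 0  (bit 3 = 0)
position 0: 010 → 1  (bit 2 = 1)
position 11: 001 → 1  (bit 1 = 1)
position 6: 000 → 1  (bit 0 = 1)
bits b7..b0 = 10010111 = 151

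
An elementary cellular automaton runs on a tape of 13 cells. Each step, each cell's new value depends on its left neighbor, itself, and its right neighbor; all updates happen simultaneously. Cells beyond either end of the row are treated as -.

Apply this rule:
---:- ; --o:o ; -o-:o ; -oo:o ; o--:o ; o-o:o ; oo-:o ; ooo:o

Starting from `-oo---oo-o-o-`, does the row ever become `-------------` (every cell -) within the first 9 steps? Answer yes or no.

no

oooo-oooooooo
ooooooooooooo
ooooooooooooo  (fixed point — unchanged through step 9)
step 9 is ooooooooooooo, still not uniform -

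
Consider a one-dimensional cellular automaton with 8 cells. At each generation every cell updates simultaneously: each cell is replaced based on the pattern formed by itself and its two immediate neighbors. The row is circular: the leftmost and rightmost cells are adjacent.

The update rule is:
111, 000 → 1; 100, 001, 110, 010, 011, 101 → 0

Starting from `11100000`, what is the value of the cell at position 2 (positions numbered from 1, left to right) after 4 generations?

1

generation 1: 01001110
generation 2: 00000100
generation 3: 11110001
generation 4: 11100100
position 2 holds 1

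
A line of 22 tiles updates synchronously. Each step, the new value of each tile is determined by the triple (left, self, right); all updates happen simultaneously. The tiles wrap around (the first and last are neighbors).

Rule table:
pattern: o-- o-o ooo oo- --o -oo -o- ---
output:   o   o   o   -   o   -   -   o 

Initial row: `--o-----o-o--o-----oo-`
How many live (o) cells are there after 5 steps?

11

step 1: oo-ooooo-o-oo-ooooo--o
step 2: o-o-ooo-o-o--o-ooo-oo-
step 3: -o-o-o-o-o-oo-o-o-o--o
step 4: o-o-o-o-o-o--o-o-o-oo-
step 5: -o-o-o-o-o-oo-o-o-o--o
count of o: 11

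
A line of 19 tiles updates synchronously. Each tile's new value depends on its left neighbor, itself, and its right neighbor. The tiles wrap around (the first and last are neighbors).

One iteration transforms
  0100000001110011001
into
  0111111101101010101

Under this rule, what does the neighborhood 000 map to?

At position 3 the neighborhood is 000; the next row has 1 there.

1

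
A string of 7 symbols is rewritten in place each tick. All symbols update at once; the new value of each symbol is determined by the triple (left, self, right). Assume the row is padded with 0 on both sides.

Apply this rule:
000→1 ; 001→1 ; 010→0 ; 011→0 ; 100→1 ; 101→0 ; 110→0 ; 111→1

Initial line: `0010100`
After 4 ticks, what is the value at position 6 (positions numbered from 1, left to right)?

0

1100011
0011100
1101011
0000000
position 6 holds 0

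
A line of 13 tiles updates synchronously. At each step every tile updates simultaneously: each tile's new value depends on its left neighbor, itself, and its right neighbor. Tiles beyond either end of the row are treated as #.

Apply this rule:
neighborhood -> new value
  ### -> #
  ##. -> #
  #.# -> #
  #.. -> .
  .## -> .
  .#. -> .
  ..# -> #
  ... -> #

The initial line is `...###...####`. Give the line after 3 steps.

.##.##.##.###
#.##.##.##.##
##.##.##.##.#

##.##.##.##.#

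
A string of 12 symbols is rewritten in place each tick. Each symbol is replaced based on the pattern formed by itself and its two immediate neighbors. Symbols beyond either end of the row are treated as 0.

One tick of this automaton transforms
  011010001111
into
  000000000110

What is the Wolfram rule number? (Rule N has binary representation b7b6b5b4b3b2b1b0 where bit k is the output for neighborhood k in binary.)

position 9: 111 → 1  (bit 7 = 1)
position 2: 110 → 0  (bit 6 = 0)
position 3: 101 → 0  (bit 5 = 0)
position 5: 100 → 0  (bit 4 = 0)
position 1: 011 → 0  (bit 3 = 0)
position 4: 010 → 0  (bit 2 = 0)
position 0: 001 → 0  (bit 1 = 0)
position 6: 000 → 0  (bit 0 = 0)
bits b7..b0 = 10000000 = 128

128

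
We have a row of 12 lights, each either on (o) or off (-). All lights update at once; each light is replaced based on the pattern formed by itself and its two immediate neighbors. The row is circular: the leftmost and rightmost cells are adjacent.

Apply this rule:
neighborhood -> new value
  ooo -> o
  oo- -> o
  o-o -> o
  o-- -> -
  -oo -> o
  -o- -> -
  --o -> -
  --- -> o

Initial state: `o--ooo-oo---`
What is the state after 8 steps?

oooooooooo--

---oooooo-o-
oo-ooooooo--
oooooooooo--
oooooooooo--  (fixed point — unchanged through step 8)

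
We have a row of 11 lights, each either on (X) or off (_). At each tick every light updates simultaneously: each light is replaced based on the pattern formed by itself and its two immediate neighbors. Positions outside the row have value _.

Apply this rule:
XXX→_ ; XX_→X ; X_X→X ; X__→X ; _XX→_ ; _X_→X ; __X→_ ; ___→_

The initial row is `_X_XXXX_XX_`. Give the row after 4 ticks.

____XX____X

tick 1: _XX___XX_XX
tick 2: __XX___XX_X
tick 3: ___XX___XXX
tick 4: ____XX____X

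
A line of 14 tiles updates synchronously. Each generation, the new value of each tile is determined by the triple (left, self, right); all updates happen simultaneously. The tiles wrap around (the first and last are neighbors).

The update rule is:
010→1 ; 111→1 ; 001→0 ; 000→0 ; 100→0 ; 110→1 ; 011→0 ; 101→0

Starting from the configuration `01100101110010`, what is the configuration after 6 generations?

00100100010010

00100100110010
00100100010010
00100100010010  (fixed point — unchanged through generation 6)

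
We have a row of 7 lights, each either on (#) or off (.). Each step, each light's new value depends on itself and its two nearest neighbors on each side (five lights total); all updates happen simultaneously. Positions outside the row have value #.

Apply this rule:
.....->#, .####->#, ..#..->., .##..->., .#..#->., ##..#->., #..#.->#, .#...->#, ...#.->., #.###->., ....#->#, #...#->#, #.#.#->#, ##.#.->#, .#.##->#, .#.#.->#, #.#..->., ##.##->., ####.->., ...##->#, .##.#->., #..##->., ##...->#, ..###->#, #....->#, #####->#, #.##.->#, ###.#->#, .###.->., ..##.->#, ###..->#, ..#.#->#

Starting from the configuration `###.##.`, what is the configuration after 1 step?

#.#.#..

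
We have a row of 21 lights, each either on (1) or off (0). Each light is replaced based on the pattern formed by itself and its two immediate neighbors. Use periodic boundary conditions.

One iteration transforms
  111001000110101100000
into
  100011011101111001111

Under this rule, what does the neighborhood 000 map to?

1

At position 7 the neighborhood is 000; the next row has 1 there.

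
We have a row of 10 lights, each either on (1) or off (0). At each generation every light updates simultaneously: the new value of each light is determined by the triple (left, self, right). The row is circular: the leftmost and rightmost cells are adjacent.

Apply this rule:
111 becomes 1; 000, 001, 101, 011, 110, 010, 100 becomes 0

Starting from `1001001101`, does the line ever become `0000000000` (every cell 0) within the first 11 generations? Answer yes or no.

generation 1: 0000000000
all cells are 0 at generation 1

yes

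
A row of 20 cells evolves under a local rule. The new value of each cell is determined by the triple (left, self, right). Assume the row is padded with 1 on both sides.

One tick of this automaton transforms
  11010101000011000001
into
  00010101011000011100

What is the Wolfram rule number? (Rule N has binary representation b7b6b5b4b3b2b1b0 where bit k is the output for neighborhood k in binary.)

position 0: 111 → 0  (bit 7 = 0)
position 1: 110 → 0  (bit 6 = 0)
position 2: 101 → 0  (bit 5 = 0)
position 8: 100 → 0  (bit 4 = 0)
position 12: 011 → 0  (bit 3 = 0)
position 3: 010 → 1  (bit 2 = 1)
position 11: 001 → 0  (bit 1 = 0)
position 9: 000 → 1  (bit 0 = 1)
bits b7..b0 = 00000101 = 5

5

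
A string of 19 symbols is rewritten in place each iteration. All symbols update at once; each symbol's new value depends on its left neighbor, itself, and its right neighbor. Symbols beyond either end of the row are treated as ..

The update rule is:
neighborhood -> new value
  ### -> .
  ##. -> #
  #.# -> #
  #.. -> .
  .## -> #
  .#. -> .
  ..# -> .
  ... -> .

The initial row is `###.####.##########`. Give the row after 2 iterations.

#.###..###........#
.##.#..#.#.........

.##.#..#.#.........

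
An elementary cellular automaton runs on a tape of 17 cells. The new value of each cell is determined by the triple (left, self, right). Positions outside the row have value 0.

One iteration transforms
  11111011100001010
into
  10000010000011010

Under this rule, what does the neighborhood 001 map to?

At position 12 the neighborhood is 001; the next row has 1 there.

1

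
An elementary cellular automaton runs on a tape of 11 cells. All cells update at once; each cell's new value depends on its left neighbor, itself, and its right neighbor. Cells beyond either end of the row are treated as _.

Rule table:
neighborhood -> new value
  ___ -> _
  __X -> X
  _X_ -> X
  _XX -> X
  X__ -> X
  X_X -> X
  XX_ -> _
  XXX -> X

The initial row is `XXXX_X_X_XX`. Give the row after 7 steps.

XXXX_XX_XX_

XXX_XXXXXX_
XX_XXXXXX_X
X_XXXXXX_XX
XXXXXXX_XX_
XXXXXX_XX_X
XXXXX_XX_XX
XXXX_XX_XX_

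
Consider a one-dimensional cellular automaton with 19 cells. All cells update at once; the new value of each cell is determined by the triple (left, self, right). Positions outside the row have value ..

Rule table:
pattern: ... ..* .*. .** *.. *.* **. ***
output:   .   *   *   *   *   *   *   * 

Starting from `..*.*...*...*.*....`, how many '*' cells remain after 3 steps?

.*****.***.*****...
*****************..
******************.
count of *: 18

18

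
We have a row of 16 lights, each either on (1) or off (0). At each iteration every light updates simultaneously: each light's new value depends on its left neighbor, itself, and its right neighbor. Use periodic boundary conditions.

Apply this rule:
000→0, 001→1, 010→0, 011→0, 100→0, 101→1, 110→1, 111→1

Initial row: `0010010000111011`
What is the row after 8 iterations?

0100100001011101
1001000010101110
0010000101010111
0100001010101011
1000010101010101
1000101010101010
0001010101010101
0010101010101010

0010101010101010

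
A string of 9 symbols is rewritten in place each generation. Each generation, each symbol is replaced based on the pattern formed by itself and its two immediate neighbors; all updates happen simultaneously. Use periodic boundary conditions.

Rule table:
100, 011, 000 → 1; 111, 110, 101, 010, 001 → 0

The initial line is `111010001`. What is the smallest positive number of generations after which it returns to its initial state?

000001101
111101000
100000110
011110100
010000011
001111010
101000001
000111101
110100000
100011110
011010000
010001111
001101000
101000111
000110100
110100011
000011010
111010001

18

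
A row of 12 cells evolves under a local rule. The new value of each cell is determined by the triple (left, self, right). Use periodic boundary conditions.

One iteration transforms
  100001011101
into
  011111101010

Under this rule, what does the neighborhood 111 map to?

1

At position 8 the neighborhood is 111; the next row has 1 there.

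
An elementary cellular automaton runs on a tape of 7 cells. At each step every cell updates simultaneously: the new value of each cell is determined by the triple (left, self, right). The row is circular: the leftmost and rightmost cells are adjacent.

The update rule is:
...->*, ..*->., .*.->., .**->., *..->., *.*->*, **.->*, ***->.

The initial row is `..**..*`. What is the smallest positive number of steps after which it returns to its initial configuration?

28

...*...
**...**
.*.*...
..*..**
......*
.****..
....*.*
.**..*.
..*....
*...***
*.*....
.*..**.
.....*.
****...
...*.*.
**..*..
.*.....
...****
.*....*
*..**..
....*..
***...*
..*.*..
*..*..*
*......
..****.
*....*.
..**..*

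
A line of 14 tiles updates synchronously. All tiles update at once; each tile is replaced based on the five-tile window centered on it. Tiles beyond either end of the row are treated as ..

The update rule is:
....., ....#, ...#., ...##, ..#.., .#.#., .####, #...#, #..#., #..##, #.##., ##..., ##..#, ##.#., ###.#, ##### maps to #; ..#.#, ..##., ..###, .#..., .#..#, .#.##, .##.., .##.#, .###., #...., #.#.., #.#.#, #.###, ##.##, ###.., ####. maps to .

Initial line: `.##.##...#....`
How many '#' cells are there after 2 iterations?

6

#...#.####..##
#.##...#..##..
count of #: 6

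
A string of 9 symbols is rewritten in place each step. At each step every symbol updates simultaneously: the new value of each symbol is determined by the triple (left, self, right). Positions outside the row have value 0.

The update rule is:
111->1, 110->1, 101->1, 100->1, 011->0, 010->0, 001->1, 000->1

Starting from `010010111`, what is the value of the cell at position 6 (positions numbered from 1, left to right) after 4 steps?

101101011
010110101
101011010
010101101
position 6 holds 1

1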